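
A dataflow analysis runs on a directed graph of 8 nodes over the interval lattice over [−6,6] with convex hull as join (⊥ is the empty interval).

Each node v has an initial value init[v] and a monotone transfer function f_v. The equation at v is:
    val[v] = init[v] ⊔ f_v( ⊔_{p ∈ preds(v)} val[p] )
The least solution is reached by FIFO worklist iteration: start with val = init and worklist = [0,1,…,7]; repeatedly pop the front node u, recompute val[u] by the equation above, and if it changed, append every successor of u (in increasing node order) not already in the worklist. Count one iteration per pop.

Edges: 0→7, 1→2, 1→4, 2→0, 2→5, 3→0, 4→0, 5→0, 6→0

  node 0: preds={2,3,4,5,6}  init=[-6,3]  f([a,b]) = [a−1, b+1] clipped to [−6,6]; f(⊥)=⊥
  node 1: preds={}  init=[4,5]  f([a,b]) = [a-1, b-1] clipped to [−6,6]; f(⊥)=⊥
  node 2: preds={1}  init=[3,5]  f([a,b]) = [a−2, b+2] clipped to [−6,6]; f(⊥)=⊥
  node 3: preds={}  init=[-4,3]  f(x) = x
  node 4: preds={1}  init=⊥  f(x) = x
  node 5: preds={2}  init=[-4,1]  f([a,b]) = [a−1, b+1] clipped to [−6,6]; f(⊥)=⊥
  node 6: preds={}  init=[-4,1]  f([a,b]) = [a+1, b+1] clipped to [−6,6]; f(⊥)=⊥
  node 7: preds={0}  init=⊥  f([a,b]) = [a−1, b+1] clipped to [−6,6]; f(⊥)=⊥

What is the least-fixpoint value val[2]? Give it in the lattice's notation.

[2,6]

Iteration log — 9 steps:
  step 1. node 0  ⊔preds=[-4,5]  new=[-6,6]  old=[-6,3]  +wl: 
  step 2. node 1  ⊔preds=⊥  new=[4,5]  stable
  step 3. node 2  ⊔preds=[4,5]  new=[2,6]  old=[3,5]  +wl: 0
  step 4. node 3  ⊔preds=⊥  new=[-4,3]  stable
  step 5. node 4  ⊔preds=[4,5]  new=[4,5]  old=⊥  +wl: 
  step 6. node 5  ⊔preds=[2,6]  new=[-4,6]  old=[-4,1]  +wl: 
  step 7. node 6  ⊔preds=⊥  new=[-4,1]  stable
  step 8. node 7  ⊔preds=[-6,6]  new=[-6,6]  old=⊥  +wl: 
  step 9. node 0  ⊔preds=[-4,6]  new=[-6,6]  stable

Least fixpoint reached:
  node 0: [-6,6]
  node 1: [4,5]
  node 2: [2,6]
  node 3: [-4,3]
  node 4: [4,5]
  node 5: [-4,6]
  node 6: [-4,1]
  node 7: [-6,6]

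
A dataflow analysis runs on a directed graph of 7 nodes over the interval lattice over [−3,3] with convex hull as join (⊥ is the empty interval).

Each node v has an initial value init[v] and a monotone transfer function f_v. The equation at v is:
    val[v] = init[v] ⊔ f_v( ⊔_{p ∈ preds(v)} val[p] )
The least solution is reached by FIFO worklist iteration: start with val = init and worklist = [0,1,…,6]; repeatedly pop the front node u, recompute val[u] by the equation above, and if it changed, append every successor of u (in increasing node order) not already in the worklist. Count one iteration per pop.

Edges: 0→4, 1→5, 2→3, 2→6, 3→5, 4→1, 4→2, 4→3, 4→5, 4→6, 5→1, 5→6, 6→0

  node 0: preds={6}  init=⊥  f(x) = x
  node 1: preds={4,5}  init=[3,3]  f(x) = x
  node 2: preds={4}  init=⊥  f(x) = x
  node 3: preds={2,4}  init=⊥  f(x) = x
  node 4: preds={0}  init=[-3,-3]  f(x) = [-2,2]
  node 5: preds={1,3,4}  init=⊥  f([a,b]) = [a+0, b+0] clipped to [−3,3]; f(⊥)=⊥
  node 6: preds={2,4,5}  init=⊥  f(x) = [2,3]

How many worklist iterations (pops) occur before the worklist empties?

14

Worklist (14 pops):
  #1 pop 0: in=⊥ → ⊥ (no change)
  #2 pop 1: in=[-3,-3] → [-3,3] (was [3,3]); enqueue []
  #3 pop 2: in=[-3,-3] → [-3,-3] (was ⊥); enqueue []
  #4 pop 3: in=[-3,-3] → [-3,-3] (was ⊥); enqueue []
  #5 pop 4: in=⊥ → [-3,2] (was [-3,-3]); enqueue [1,2,3]
  #6 pop 5: in=[-3,3] → [-3,3] (was ⊥); enqueue []
  #7 pop 6: in=[-3,3] → [2,3] (was ⊥); enqueue [0]
  #8 pop 1: in=[-3,3] → [-3,3] (no change)
  #9 pop 2: in=[-3,2] → [-3,2] (was [-3,-3]); enqueue [6]
  #10 pop 3: in=[-3,2] → [-3,2] (was [-3,-3]); enqueue [5]
  #11 pop 0: in=[2,3] → [2,3] (was ⊥); enqueue [4]
  #12 pop 6: in=[-3,3] → [2,3] (no change)
  #13 pop 5: in=[-3,3] → [-3,3] (no change)
  #14 pop 4: in=[2,3] → [-3,2] (no change)

Fixpoint:
  val[0] = [2,3]
  val[1] = [-3,3]
  val[2] = [-3,2]
  val[3] = [-3,2]
  val[4] = [-3,2]
  val[5] = [-3,3]
  val[6] = [2,3]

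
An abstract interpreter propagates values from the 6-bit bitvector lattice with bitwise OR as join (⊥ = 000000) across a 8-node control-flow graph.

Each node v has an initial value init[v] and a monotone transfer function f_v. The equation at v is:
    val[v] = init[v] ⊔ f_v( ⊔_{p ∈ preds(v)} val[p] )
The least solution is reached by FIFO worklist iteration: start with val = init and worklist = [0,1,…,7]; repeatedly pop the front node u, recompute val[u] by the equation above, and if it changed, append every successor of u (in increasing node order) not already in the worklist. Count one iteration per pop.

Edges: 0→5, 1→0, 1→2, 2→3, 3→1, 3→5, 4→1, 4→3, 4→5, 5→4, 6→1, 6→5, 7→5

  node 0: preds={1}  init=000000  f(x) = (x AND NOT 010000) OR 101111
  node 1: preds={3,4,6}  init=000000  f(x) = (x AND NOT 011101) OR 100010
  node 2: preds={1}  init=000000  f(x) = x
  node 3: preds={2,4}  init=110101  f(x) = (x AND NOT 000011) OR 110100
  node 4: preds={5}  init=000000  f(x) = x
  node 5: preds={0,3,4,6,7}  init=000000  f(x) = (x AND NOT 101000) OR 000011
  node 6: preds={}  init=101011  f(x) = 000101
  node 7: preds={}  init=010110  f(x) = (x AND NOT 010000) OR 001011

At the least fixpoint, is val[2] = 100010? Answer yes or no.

Iteration log — 13 steps:
  step 1. node 0  ⊔preds=000000  new=101111  old=000000  +wl: 
  step 2. node 1  ⊔preds=111111  new=100010  old=000000  +wl: 0
  step 3. node 2  ⊔preds=100010  new=100010  old=000000  +wl: 
  step 4. node 3  ⊔preds=100010  new=110101  stable
  step 5. node 4  ⊔preds=000000  new=000000  stable
  step 6. node 5  ⊔preds=111111  new=010111  old=000000  +wl: 4
  step 7. node 6  ⊔preds=000000  new=101111  old=101011  +wl: 1,5
  step 8. node 7  ⊔preds=000000  new=011111  old=010110  +wl: 
  step 9. node 0  ⊔preds=100010  new=101111  stable
  step 10. node 4  ⊔preds=010111  new=010111  old=000000  +wl: 3
  step 11. node 1  ⊔preds=111111  new=100010  stable
  step 12. node 5  ⊔preds=111111  new=010111  stable
  step 13. node 3  ⊔preds=110111  new=110101  stable

Least fixpoint reached:
  node 0: 101111
  node 1: 100010
  node 2: 100010
  node 3: 110101
  node 4: 010111
  node 5: 010111
  node 6: 101111
  node 7: 011111

yes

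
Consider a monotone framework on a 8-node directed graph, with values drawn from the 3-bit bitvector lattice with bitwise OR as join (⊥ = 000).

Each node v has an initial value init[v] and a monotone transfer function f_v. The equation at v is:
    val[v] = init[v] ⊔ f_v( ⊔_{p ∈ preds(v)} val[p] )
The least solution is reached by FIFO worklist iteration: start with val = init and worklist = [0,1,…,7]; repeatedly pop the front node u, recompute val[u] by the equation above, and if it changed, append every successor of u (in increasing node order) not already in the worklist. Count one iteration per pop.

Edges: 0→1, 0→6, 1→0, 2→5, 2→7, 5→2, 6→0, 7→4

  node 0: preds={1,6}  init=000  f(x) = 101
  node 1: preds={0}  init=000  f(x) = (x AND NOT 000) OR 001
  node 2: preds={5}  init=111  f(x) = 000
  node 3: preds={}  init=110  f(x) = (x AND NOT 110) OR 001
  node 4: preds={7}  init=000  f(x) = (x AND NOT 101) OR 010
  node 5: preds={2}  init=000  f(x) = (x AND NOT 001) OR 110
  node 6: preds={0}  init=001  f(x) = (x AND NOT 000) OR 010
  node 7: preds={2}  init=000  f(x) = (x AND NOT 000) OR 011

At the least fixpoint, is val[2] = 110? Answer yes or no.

no

Worklist (11 pops):
  #1 pop 0: in=001 → 101 (was 000); enqueue []
  #2 pop 1: in=101 → 101 (was 000); enqueue [0]
  #3 pop 2: in=000 → 111 (no change)
  #4 pop 3: in=000 → 111 (was 110); enqueue []
  #5 pop 4: in=000 → 010 (was 000); enqueue []
  #6 pop 5: in=111 → 110 (was 000); enqueue [2]
  #7 pop 6: in=101 → 111 (was 001); enqueue []
  #8 pop 7: in=111 → 111 (was 000); enqueue [4]
  #9 pop 0: in=111 → 101 (no change)
  #10 pop 2: in=110 → 111 (no change)
  #11 pop 4: in=111 → 010 (no change)

Fixpoint:
  val[0] = 101
  val[1] = 101
  val[2] = 111
  val[3] = 111
  val[4] = 010
  val[5] = 110
  val[6] = 111
  val[7] = 111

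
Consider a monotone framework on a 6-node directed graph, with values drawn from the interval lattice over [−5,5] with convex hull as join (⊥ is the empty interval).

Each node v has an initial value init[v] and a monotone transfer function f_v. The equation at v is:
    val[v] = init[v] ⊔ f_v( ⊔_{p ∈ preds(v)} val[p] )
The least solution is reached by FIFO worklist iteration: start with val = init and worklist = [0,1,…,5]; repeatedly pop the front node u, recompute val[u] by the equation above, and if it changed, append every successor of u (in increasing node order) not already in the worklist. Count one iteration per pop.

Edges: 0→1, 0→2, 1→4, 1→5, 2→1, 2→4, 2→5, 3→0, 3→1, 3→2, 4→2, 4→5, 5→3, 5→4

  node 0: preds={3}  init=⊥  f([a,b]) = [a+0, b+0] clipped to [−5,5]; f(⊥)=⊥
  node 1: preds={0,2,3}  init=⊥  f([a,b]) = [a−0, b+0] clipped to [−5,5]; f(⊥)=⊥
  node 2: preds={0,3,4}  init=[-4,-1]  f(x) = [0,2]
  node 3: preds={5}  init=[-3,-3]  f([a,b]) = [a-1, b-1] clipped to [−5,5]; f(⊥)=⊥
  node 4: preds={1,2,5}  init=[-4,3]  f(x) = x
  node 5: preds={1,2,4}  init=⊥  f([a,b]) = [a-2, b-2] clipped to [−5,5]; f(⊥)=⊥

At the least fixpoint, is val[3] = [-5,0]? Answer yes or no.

Worklist (15 pops):
  #1 pop 0: in=[-3,-3] → [-3,-3] (was ⊥); enqueue []
  #2 pop 1: in=[-4,-1] → [-4,-1] (was ⊥); enqueue []
  #3 pop 2: in=[-4,3] → [-4,2] (was [-4,-1]); enqueue [1]
  #4 pop 3: in=⊥ → [-3,-3] (no change)
  #5 pop 4: in=[-4,2] → [-4,3] (no change)
  #6 pop 5: in=[-4,3] → [-5,1] (was ⊥); enqueue [3,4]
  #7 pop 1: in=[-4,2] → [-4,2] (was [-4,-1]); enqueue [5]
  #8 pop 3: in=[-5,1] → [-5,0] (was [-3,-3]); enqueue [0,1,2]
  #9 pop 4: in=[-5,2] → [-5,3] (was [-4,3]); enqueue []
  #10 pop 5: in=[-5,3] → [-5,1] (no change)
  #11 pop 0: in=[-5,0] → [-5,0] (was [-3,-3]); enqueue []
  #12 pop 1: in=[-5,2] → [-5,2] (was [-4,2]); enqueue [4,5]
  #13 pop 2: in=[-5,3] → [-4,2] (no change)
  #14 pop 4: in=[-5,2] → [-5,3] (no change)
  #15 pop 5: in=[-5,3] → [-5,1] (no change)

Fixpoint:
  val[0] = [-5,0]
  val[1] = [-5,2]
  val[2] = [-4,2]
  val[3] = [-5,0]
  val[4] = [-5,3]
  val[5] = [-5,1]

yes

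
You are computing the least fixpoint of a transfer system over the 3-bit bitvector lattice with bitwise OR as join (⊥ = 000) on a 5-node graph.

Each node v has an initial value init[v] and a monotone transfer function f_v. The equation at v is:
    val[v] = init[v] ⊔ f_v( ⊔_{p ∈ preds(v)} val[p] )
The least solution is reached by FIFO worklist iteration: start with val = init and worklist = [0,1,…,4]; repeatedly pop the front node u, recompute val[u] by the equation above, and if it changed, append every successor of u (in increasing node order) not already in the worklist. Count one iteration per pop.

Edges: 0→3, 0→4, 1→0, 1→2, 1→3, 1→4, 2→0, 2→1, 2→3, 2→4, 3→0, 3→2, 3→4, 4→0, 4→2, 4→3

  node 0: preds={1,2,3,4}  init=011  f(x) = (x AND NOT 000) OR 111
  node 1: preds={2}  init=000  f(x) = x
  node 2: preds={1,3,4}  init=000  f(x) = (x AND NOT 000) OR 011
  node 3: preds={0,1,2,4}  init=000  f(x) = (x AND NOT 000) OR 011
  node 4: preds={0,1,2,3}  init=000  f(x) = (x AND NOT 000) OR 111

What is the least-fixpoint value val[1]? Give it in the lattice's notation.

111

Worklist (16 pops):
  #1 pop 0: in=000 → 111 (was 011); enqueue []
  #2 pop 1: in=000 → 000 (no change)
  #3 pop 2: in=000 → 011 (was 000); enqueue [0,1]
  #4 pop 3: in=111 → 111 (was 000); enqueue [2]
  #5 pop 4: in=111 → 111 (was 000); enqueue [3]
  #6 pop 0: in=111 → 111 (no change)
  #7 pop 1: in=011 → 011 (was 000); enqueue [0,4]
  #8 pop 2: in=111 → 111 (was 011); enqueue [1]
  #9 pop 3: in=111 → 111 (no change)
  #10 pop 0: in=111 → 111 (no change)
  #11 pop 4: in=111 → 111 (no change)
  #12 pop 1: in=111 → 111 (was 011); enqueue [0,2,3,4]
  #13 pop 0: in=111 → 111 (no change)
  #14 pop 2: in=111 → 111 (no change)
  #15 pop 3: in=111 → 111 (no change)
  #16 pop 4: in=111 → 111 (no change)

Fixpoint:
  val[0] = 111
  val[1] = 111
  val[2] = 111
  val[3] = 111
  val[4] = 111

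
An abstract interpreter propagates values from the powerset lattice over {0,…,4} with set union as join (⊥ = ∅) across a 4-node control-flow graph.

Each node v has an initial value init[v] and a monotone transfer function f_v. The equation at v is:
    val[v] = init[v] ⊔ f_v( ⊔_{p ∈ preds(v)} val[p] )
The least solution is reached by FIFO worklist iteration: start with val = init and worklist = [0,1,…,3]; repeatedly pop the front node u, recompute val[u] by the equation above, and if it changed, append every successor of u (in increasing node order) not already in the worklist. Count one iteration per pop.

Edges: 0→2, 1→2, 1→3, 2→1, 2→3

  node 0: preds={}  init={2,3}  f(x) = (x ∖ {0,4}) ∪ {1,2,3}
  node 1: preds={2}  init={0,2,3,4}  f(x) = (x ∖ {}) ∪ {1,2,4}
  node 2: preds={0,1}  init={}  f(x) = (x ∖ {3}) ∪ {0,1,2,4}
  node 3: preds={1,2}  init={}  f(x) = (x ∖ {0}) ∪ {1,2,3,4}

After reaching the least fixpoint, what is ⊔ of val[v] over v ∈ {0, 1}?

{0,1,2,3,4}

Iteration log — 5 steps:
  step 1. node 0  ⊔preds={}  new={1,2,3}  old={2,3}  +wl: 
  step 2. node 1  ⊔preds={}  new={0,1,2,3,4}  old={0,2,3,4}  +wl: 
  step 3. node 2  ⊔preds={0,1,2,3,4}  new={0,1,2,4}  old={}  +wl: 1
  step 4. node 3  ⊔preds={0,1,2,3,4}  new={1,2,3,4}  old={}  +wl: 
  step 5. node 1  ⊔preds={0,1,2,4}  new={0,1,2,3,4}  stable

Least fixpoint reached:
  node 0: {1,2,3}
  node 1: {0,1,2,3,4}
  node 2: {0,1,2,4}
  node 3: {1,2,3,4}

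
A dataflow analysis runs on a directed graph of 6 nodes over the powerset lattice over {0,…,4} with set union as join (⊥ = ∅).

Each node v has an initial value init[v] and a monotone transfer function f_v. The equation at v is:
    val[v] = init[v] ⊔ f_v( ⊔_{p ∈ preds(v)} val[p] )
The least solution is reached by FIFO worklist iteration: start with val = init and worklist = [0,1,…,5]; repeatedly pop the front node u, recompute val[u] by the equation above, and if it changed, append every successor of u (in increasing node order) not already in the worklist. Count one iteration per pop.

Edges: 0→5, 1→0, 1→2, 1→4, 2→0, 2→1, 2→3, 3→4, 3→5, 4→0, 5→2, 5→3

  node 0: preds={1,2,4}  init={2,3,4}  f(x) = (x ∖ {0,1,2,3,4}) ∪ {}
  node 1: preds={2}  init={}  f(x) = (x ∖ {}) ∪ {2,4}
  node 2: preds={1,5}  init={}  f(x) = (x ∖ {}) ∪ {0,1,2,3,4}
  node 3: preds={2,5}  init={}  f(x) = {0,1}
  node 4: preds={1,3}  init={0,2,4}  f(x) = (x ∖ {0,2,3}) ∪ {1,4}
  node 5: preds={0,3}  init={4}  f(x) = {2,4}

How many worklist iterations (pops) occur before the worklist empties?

Trace (12 dequeues):
  [1] u=0 | in {0,2,4} | out {2,3,4} | ==
  [2] u=1 | in {} | out {2,4} | prev {} | push {0}
  [3] u=2 | in {2,4} | out {0,1,2,3,4} | prev {} | push {1}
  [4] u=3 | in {0,1,2,3,4} | out {0,1} | prev {} | push {}
  [5] u=4 | in {0,1,2,4} | out {0,1,2,4} | prev {0,2,4} | push {}
  [6] u=5 | in {0,1,2,3,4} | out {2,4} | prev {4} | push {2,3}
  [7] u=0 | in {0,1,2,3,4} | out {2,3,4} | ==
  [8] u=1 | in {0,1,2,3,4} | out {0,1,2,3,4} | prev {2,4} | push {0,4}
  [9] u=2 | in {0,1,2,3,4} | out {0,1,2,3,4} | ==
  [10] u=3 | in {0,1,2,3,4} | out {0,1} | ==
  [11] u=0 | in {0,1,2,3,4} | out {2,3,4} | ==
  [12] u=4 | in {0,1,2,3,4} | out {0,1,2,4} | ==

Converged values:
  [0] {2,3,4}
  [1] {0,1,2,3,4}
  [2] {0,1,2,3,4}
  [3] {0,1}
  [4] {0,1,2,4}
  [5] {2,4}

12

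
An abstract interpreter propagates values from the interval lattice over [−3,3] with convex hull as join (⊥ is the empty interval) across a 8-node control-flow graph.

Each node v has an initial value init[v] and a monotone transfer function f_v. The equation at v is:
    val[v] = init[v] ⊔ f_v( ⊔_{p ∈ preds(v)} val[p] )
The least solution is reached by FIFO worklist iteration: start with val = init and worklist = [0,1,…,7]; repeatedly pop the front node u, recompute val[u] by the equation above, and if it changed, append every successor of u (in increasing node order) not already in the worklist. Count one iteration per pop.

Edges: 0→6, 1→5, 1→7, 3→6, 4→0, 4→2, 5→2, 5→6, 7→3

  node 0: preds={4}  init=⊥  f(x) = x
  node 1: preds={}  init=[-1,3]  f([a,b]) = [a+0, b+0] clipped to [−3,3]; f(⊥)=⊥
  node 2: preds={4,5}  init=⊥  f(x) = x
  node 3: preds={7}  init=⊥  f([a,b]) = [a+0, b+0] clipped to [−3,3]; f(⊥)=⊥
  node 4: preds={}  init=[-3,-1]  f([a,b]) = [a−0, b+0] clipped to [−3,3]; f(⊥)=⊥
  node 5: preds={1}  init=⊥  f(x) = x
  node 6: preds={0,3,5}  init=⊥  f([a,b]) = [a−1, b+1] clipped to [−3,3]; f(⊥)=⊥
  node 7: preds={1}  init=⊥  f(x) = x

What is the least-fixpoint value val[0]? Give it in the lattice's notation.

[-3,-1]

Trace (11 dequeues):
  [1] u=0 | in [-3,-1] | out [-3,-1] | prev ⊥ | push {}
  [2] u=1 | in ⊥ | out [-1,3] | ==
  [3] u=2 | in [-3,-1] | out [-3,-1] | prev ⊥ | push {}
  [4] u=3 | in ⊥ | out ⊥ | ==
  [5] u=4 | in ⊥ | out [-3,-1] | ==
  [6] u=5 | in [-1,3] | out [-1,3] | prev ⊥ | push {2}
  [7] u=6 | in [-3,3] | out [-3,3] | prev ⊥ | push {}
  [8] u=7 | in [-1,3] | out [-1,3] | prev ⊥ | push {3}
  [9] u=2 | in [-3,3] | out [-3,3] | prev [-3,-1] | push {}
  [10] u=3 | in [-1,3] | out [-1,3] | prev ⊥ | push {6}
  [11] u=6 | in [-3,3] | out [-3,3] | ==

Converged values:
  [0] [-3,-1]
  [1] [-1,3]
  [2] [-3,3]
  [3] [-1,3]
  [4] [-3,-1]
  [5] [-1,3]
  [6] [-3,3]
  [7] [-1,3]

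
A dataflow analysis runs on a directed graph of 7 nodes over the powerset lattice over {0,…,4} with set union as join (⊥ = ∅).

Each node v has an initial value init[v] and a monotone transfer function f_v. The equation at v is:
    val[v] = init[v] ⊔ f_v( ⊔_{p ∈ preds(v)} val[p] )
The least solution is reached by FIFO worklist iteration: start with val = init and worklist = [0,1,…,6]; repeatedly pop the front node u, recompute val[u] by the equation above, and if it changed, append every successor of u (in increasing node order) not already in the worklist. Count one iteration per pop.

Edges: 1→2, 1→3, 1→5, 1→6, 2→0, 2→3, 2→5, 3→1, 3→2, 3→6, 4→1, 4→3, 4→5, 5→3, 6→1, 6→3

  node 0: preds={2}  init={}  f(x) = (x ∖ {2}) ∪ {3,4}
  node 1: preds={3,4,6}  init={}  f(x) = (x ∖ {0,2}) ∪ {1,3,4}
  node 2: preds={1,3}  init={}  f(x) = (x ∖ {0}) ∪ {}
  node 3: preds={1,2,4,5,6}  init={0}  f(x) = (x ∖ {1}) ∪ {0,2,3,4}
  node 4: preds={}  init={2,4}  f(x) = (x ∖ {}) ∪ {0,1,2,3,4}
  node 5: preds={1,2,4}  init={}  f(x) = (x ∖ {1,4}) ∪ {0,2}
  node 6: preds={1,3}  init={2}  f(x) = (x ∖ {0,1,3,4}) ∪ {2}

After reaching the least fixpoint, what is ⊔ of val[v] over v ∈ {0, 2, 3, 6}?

Iteration log — 13 steps:
  step 1. node 0  ⊔preds={}  new={3,4}  old={}  +wl: 
  step 2. node 1  ⊔preds={0,2,4}  new={1,3,4}  old={}  +wl: 
  step 3. node 2  ⊔preds={0,1,3,4}  new={1,3,4}  old={}  +wl: 0
  step 4. node 3  ⊔preds={1,2,3,4}  new={0,2,3,4}  old={0}  +wl: 1,2
  step 5. node 4  ⊔preds={}  new={0,1,2,3,4}  old={2,4}  +wl: 3
  step 6. node 5  ⊔preds={0,1,2,3,4}  new={0,2,3}  old={}  +wl: 
  step 7. node 6  ⊔preds={0,1,2,3,4}  new={2}  stable
  step 8. node 0  ⊔preds={1,3,4}  new={1,3,4}  old={3,4}  +wl: 
  step 9. node 1  ⊔preds={0,1,2,3,4}  new={1,3,4}  stable
  step 10. node 2  ⊔preds={0,1,2,3,4}  new={1,2,3,4}  old={1,3,4}  +wl: 0,5
  step 11. node 3  ⊔preds={0,1,2,3,4}  new={0,2,3,4}  stable
  step 12. node 0  ⊔preds={1,2,3,4}  new={1,3,4}  stable
  step 13. node 5  ⊔preds={0,1,2,3,4}  new={0,2,3}  stable

Least fixpoint reached:
  node 0: {1,3,4}
  node 1: {1,3,4}
  node 2: {1,2,3,4}
  node 3: {0,2,3,4}
  node 4: {0,1,2,3,4}
  node 5: {0,2,3}
  node 6: {2}

{0,1,2,3,4}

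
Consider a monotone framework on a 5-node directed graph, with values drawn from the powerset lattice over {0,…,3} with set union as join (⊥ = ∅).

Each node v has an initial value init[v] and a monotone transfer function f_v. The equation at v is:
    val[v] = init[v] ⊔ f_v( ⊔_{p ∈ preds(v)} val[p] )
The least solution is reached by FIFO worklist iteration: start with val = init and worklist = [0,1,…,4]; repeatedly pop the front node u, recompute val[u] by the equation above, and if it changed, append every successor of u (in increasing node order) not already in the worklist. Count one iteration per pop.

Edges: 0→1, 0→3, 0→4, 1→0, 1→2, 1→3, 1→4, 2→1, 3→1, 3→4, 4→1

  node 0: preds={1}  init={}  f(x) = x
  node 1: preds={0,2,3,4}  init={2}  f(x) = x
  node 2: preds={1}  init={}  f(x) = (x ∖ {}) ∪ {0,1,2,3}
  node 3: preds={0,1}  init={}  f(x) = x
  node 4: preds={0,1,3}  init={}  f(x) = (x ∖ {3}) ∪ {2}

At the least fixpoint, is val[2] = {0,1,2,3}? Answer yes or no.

Worklist (11 pops):
  #1 pop 0: in={2} → {2} (was {}); enqueue []
  #2 pop 1: in={2} → {2} (no change)
  #3 pop 2: in={2} → {0,1,2,3} (was {}); enqueue [1]
  #4 pop 3: in={2} → {2} (was {}); enqueue []
  #5 pop 4: in={2} → {2} (was {}); enqueue []
  #6 pop 1: in={0,1,2,3} → {0,1,2,3} (was {2}); enqueue [0,2,3,4]
  #7 pop 0: in={0,1,2,3} → {0,1,2,3} (was {2}); enqueue [1]
  #8 pop 2: in={0,1,2,3} → {0,1,2,3} (no change)
  #9 pop 3: in={0,1,2,3} → {0,1,2,3} (was {2}); enqueue []
  #10 pop 4: in={0,1,2,3} → {0,1,2} (was {2}); enqueue []
  #11 pop 1: in={0,1,2,3} → {0,1,2,3} (no change)

Fixpoint:
  val[0] = {0,1,2,3}
  val[1] = {0,1,2,3}
  val[2] = {0,1,2,3}
  val[3] = {0,1,2,3}
  val[4] = {0,1,2}

yes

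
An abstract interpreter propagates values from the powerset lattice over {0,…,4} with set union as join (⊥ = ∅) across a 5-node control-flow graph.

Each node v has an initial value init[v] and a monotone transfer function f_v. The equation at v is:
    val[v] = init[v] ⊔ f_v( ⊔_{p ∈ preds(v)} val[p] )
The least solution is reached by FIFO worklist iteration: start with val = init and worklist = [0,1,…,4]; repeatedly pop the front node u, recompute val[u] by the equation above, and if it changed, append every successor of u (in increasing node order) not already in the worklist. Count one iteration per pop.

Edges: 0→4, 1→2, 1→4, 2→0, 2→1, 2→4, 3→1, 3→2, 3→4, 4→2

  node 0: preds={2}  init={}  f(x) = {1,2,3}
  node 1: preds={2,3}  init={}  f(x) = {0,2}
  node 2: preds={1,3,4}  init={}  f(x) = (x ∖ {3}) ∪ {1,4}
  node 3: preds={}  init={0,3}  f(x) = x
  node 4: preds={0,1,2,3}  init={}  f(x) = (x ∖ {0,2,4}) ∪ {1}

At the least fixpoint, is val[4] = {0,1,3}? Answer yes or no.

Iteration log — 8 steps:
  step 1. node 0  ⊔preds={}  new={1,2,3}  old={}  +wl: 
  step 2. node 1  ⊔preds={0,3}  new={0,2}  old={}  +wl: 
  step 3. node 2  ⊔preds={0,2,3}  new={0,1,2,4}  old={}  +wl: 0,1
  step 4. node 3  ⊔preds={}  new={0,3}  stable
  step 5. node 4  ⊔preds={0,1,2,3,4}  new={1,3}  old={}  +wl: 2
  step 6. node 0  ⊔preds={0,1,2,4}  new={1,2,3}  stable
  step 7. node 1  ⊔preds={0,1,2,3,4}  new={0,2}  stable
  step 8. node 2  ⊔preds={0,1,2,3}  new={0,1,2,4}  stable

Least fixpoint reached:
  node 0: {1,2,3}
  node 1: {0,2}
  node 2: {0,1,2,4}
  node 3: {0,3}
  node 4: {1,3}

no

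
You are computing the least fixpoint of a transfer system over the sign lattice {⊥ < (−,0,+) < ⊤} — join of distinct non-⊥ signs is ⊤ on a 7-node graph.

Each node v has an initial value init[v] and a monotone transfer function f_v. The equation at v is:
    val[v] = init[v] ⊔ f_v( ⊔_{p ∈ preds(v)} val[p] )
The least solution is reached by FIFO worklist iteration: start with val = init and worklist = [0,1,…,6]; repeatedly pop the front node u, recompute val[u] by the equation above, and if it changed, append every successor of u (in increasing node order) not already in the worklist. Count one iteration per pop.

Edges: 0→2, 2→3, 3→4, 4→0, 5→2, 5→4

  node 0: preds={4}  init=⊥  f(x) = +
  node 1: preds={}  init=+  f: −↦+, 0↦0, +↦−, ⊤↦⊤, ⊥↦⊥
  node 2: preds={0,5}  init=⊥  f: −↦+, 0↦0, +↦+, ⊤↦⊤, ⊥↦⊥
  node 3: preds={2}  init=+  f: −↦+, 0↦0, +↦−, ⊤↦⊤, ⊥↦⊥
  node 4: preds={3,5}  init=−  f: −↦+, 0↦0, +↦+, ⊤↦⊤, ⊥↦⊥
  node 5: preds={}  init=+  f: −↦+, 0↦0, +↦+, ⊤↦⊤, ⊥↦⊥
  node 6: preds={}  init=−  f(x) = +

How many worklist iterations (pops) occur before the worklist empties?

8

Worklist (8 pops):
  #1 pop 0: in=− → + (was ⊥); enqueue []
  #2 pop 1: in=⊥ → + (no change)
  #3 pop 2: in=+ → + (was ⊥); enqueue []
  #4 pop 3: in=+ → ⊤ (was +); enqueue []
  #5 pop 4: in=⊤ → ⊤ (was −); enqueue [0]
  #6 pop 5: in=⊥ → + (no change)
  #7 pop 6: in=⊥ → ⊤ (was −); enqueue []
  #8 pop 0: in=⊤ → + (no change)

Fixpoint:
  val[0] = +
  val[1] = +
  val[2] = +
  val[3] = ⊤
  val[4] = ⊤
  val[5] = +
  val[6] = ⊤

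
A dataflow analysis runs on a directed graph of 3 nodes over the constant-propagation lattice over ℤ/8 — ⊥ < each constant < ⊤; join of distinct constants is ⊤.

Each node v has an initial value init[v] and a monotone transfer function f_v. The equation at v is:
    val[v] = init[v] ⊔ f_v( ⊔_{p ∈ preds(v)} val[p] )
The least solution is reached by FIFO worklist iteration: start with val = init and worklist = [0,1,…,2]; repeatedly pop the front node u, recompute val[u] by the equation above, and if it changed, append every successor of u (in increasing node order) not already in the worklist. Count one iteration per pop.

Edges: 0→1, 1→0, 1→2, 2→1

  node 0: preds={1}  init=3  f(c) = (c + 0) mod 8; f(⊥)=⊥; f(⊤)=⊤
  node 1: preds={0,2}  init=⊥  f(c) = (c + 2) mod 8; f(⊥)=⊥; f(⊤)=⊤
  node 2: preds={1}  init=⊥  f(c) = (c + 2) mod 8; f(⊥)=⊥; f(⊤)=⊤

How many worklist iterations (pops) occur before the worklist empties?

Trace (8 dequeues):
  [1] u=0 | in ⊥ | out 3 | ==
  [2] u=1 | in 3 | out 5 | prev ⊥ | push {0}
  [3] u=2 | in 5 | out 7 | prev ⊥ | push {1}
  [4] u=0 | in 5 | out ⊤ | prev 3 | push {}
  [5] u=1 | in ⊤ | out ⊤ | prev 5 | push {0,2}
  [6] u=0 | in ⊤ | out ⊤ | ==
  [7] u=2 | in ⊤ | out ⊤ | prev 7 | push {1}
  [8] u=1 | in ⊤ | out ⊤ | ==

Converged values:
  [0] ⊤
  [1] ⊤
  [2] ⊤

8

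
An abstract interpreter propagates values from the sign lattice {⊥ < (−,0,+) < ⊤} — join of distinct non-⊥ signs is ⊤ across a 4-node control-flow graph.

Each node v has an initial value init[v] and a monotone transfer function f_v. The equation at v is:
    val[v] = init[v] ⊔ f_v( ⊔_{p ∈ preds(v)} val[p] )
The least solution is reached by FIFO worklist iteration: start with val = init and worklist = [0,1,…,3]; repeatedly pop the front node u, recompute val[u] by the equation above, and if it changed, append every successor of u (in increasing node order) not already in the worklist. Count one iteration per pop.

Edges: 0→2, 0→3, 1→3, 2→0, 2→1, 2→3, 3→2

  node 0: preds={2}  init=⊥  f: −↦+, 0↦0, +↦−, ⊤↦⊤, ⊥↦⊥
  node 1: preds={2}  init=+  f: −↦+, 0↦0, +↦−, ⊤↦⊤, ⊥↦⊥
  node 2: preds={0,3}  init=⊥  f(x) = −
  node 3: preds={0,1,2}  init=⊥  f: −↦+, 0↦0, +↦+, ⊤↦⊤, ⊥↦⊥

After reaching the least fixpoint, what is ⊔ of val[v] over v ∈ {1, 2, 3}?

Iteration log — 8 steps:
  step 1. node 0  ⊔preds=⊥  new=⊥  stable
  step 2. node 1  ⊔preds=⊥  new=+  stable
  step 3. node 2  ⊔preds=⊥  new=−  old=⊥  +wl: 0,1
  step 4. node 3  ⊔preds=⊤  new=⊤  old=⊥  +wl: 2
  step 5. node 0  ⊔preds=−  new=+  old=⊥  +wl: 3
  step 6. node 1  ⊔preds=−  new=+  stable
  step 7. node 2  ⊔preds=⊤  new=−  stable
  step 8. node 3  ⊔preds=⊤  new=⊤  stable

Least fixpoint reached:
  node 0: +
  node 1: +
  node 2: −
  node 3: ⊤

⊤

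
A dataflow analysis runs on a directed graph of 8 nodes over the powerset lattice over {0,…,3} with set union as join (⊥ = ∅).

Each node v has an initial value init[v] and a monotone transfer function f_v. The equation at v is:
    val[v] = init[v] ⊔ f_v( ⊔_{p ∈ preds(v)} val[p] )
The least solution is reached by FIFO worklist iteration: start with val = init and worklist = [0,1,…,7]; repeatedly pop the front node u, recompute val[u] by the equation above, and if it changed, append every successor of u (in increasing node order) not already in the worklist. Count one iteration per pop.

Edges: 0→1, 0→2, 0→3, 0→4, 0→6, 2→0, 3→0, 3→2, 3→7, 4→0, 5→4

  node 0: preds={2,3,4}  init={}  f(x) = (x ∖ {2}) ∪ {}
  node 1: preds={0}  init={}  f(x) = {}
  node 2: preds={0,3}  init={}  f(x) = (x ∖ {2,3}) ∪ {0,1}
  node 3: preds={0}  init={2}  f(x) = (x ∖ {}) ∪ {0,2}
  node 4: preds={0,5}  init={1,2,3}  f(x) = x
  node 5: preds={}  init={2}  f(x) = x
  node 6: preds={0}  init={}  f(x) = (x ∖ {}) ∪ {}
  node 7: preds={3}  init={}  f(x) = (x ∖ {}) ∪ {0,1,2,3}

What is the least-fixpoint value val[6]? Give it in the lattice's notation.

Iteration log — 15 steps:
  step 1. node 0  ⊔preds={1,2,3}  new={1,3}  old={}  +wl: 
  step 2. node 1  ⊔preds={1,3}  new={}  stable
  step 3. node 2  ⊔preds={1,2,3}  new={0,1}  old={}  +wl: 0
  step 4. node 3  ⊔preds={1,3}  new={0,1,2,3}  old={2}  +wl: 2
  step 5. node 4  ⊔preds={1,2,3}  new={1,2,3}  stable
  step 6. node 5  ⊔preds={}  new={2}  stable
  step 7. node 6  ⊔preds={1,3}  new={1,3}  old={}  +wl: 
  step 8. node 7  ⊔preds={0,1,2,3}  new={0,1,2,3}  old={}  +wl: 
  step 9. node 0  ⊔preds={0,1,2,3}  new={0,1,3}  old={1,3}  +wl: 1,3,4,6
  step 10. node 2  ⊔preds={0,1,2,3}  new={0,1}  stable
  step 11. node 1  ⊔preds={0,1,3}  new={}  stable
  step 12. node 3  ⊔preds={0,1,3}  new={0,1,2,3}  stable
  step 13. node 4  ⊔preds={0,1,2,3}  new={0,1,2,3}  old={1,2,3}  +wl: 0
  step 14. node 6  ⊔preds={0,1,3}  new={0,1,3}  old={1,3}  +wl: 
  step 15. node 0  ⊔preds={0,1,2,3}  new={0,1,3}  stable

Least fixpoint reached:
  node 0: {0,1,3}
  node 1: {}
  node 2: {0,1}
  node 3: {0,1,2,3}
  node 4: {0,1,2,3}
  node 5: {2}
  node 6: {0,1,3}
  node 7: {0,1,2,3}

{0,1,3}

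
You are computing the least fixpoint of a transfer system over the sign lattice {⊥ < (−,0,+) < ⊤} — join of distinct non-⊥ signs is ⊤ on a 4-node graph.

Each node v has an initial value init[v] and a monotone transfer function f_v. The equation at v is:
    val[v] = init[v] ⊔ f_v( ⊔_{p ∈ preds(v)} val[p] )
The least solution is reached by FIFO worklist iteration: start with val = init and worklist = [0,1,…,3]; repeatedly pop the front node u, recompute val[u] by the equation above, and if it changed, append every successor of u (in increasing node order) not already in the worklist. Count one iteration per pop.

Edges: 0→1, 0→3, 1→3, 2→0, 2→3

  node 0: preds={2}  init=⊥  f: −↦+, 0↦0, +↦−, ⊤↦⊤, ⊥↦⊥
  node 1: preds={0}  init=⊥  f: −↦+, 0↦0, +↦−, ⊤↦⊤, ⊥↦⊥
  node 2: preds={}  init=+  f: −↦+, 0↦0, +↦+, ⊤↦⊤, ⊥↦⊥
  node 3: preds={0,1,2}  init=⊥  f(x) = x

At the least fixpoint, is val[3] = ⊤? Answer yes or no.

Worklist (4 pops):
  #1 pop 0: in=+ → − (was ⊥); enqueue []
  #2 pop 1: in=− → + (was ⊥); enqueue []
  #3 pop 2: in=⊥ → + (no change)
  #4 pop 3: in=⊤ → ⊤ (was ⊥); enqueue []

Fixpoint:
  val[0] = −
  val[1] = +
  val[2] = +
  val[3] = ⊤

yes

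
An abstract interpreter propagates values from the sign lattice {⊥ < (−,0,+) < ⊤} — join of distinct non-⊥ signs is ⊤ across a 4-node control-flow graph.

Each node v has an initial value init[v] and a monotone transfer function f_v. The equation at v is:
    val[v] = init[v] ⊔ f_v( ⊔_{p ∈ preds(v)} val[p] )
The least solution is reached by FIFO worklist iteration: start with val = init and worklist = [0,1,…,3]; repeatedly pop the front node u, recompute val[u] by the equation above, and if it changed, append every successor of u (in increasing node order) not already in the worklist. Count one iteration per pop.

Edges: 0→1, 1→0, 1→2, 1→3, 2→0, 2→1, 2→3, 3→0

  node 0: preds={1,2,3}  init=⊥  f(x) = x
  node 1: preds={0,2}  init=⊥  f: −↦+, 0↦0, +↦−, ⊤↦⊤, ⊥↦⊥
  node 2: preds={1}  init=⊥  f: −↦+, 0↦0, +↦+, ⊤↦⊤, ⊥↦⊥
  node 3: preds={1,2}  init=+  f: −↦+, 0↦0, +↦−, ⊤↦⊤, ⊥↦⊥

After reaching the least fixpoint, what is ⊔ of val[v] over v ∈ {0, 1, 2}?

Trace (11 dequeues):
  [1] u=0 | in + | out + | prev ⊥ | push {}
  [2] u=1 | in + | out − | prev ⊥ | push {0}
  [3] u=2 | in − | out + | prev ⊥ | push {1}
  [4] u=3 | in ⊤ | out ⊤ | prev + | push {}
  [5] u=0 | in ⊤ | out ⊤ | prev + | push {}
  [6] u=1 | in ⊤ | out ⊤ | prev − | push {0,2,3}
  [7] u=0 | in ⊤ | out ⊤ | ==
  [8] u=2 | in ⊤ | out ⊤ | prev + | push {0,1}
  [9] u=3 | in ⊤ | out ⊤ | ==
  [10] u=0 | in ⊤ | out ⊤ | ==
  [11] u=1 | in ⊤ | out ⊤ | ==

Converged values:
  [0] ⊤
  [1] ⊤
  [2] ⊤
  [3] ⊤

⊤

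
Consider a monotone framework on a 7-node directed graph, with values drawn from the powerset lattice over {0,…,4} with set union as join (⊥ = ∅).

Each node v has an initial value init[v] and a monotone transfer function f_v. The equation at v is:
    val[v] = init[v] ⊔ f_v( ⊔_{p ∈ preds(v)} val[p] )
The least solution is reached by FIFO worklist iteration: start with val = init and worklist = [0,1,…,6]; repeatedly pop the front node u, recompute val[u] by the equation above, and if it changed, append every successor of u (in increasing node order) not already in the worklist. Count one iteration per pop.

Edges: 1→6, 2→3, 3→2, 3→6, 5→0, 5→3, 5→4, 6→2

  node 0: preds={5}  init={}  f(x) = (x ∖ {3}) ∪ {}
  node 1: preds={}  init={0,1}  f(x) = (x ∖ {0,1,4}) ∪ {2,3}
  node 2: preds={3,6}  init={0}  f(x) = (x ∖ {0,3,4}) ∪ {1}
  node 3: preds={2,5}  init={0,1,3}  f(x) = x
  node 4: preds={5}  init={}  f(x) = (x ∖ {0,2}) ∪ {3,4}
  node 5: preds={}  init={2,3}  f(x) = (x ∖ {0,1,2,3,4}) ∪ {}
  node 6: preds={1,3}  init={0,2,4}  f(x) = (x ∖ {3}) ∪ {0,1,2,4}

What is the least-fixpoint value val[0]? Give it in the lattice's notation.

{2}

Trace (8 dequeues):
  [1] u=0 | in {2,3} | out {2} | prev {} | push {}
  [2] u=1 | in {} | out {0,1,2,3} | prev {0,1} | push {}
  [3] u=2 | in {0,1,2,3,4} | out {0,1,2} | prev {0} | push {}
  [4] u=3 | in {0,1,2,3} | out {0,1,2,3} | prev {0,1,3} | push {2}
  [5] u=4 | in {2,3} | out {3,4} | prev {} | push {}
  [6] u=5 | in {} | out {2,3} | ==
  [7] u=6 | in {0,1,2,3} | out {0,1,2,4} | prev {0,2,4} | push {}
  [8] u=2 | in {0,1,2,3,4} | out {0,1,2} | ==

Converged values:
  [0] {2}
  [1] {0,1,2,3}
  [2] {0,1,2}
  [3] {0,1,2,3}
  [4] {3,4}
  [5] {2,3}
  [6] {0,1,2,4}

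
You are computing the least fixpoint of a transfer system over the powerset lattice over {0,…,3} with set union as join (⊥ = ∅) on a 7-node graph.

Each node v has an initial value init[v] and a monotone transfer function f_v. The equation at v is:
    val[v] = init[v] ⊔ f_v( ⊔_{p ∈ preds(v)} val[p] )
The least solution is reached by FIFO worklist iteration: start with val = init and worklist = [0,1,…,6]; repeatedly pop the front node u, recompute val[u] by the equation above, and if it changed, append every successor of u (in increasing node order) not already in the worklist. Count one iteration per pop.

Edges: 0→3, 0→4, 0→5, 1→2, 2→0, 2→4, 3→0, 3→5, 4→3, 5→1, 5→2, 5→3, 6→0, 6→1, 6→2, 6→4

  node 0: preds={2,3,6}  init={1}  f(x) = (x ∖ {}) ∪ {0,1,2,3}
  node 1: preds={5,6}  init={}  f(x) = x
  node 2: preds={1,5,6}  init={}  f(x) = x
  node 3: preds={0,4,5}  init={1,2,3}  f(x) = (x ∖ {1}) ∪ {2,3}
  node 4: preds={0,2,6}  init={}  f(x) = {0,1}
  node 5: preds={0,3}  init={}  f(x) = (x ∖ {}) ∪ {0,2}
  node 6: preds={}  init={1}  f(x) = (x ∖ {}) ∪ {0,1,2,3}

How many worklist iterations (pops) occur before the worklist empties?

13

Worklist (13 pops):
  #1 pop 0: in={1,2,3} → {0,1,2,3} (was {1}); enqueue []
  #2 pop 1: in={1} → {1} (was {}); enqueue []
  #3 pop 2: in={1} → {1} (was {}); enqueue [0]
  #4 pop 3: in={0,1,2,3} → {0,1,2,3} (was {1,2,3}); enqueue []
  #5 pop 4: in={0,1,2,3} → {0,1} (was {}); enqueue [3]
  #6 pop 5: in={0,1,2,3} → {0,1,2,3} (was {}); enqueue [1,2]
  #7 pop 6: in={} → {0,1,2,3} (was {1}); enqueue [4]
  #8 pop 0: in={0,1,2,3} → {0,1,2,3} (no change)
  #9 pop 3: in={0,1,2,3} → {0,1,2,3} (no change)
  #10 pop 1: in={0,1,2,3} → {0,1,2,3} (was {1}); enqueue []
  #11 pop 2: in={0,1,2,3} → {0,1,2,3} (was {1}); enqueue [0]
  #12 pop 4: in={0,1,2,3} → {0,1} (no change)
  #13 pop 0: in={0,1,2,3} → {0,1,2,3} (no change)

Fixpoint:
  val[0] = {0,1,2,3}
  val[1] = {0,1,2,3}
  val[2] = {0,1,2,3}
  val[3] = {0,1,2,3}
  val[4] = {0,1}
  val[5] = {0,1,2,3}
  val[6] = {0,1,2,3}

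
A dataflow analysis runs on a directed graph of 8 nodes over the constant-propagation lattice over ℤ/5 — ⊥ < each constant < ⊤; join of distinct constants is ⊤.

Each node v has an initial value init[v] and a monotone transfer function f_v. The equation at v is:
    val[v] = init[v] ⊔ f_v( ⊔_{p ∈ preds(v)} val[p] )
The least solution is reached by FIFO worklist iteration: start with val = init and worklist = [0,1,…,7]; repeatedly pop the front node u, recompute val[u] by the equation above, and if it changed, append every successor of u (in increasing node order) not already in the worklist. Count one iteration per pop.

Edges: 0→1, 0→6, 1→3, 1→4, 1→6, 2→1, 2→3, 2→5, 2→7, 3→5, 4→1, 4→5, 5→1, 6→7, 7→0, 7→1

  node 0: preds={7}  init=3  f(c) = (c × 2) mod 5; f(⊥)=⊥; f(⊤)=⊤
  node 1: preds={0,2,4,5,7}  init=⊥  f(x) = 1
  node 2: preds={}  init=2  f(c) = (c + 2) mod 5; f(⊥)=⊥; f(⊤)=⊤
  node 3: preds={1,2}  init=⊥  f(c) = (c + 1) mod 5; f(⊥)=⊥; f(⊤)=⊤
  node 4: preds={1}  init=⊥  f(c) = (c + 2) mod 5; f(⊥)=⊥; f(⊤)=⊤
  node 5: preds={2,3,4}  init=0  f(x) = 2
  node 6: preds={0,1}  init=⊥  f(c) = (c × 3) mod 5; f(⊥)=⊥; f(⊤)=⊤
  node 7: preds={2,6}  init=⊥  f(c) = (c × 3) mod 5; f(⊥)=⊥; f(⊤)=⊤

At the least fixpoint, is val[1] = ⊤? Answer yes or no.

no

Worklist (12 pops):
  #1 pop 0: in=⊥ → 3 (no change)
  #2 pop 1: in=⊤ → 1 (was ⊥); enqueue []
  #3 pop 2: in=⊥ → 2 (no change)
  #4 pop 3: in=⊤ → ⊤ (was ⊥); enqueue []
  #5 pop 4: in=1 → 3 (was ⊥); enqueue [1]
  #6 pop 5: in=⊤ → ⊤ (was 0); enqueue []
  #7 pop 6: in=⊤ → ⊤ (was ⊥); enqueue []
  #8 pop 7: in=⊤ → ⊤ (was ⊥); enqueue [0]
  #9 pop 1: in=⊤ → 1 (no change)
  #10 pop 0: in=⊤ → ⊤ (was 3); enqueue [1,6]
  #11 pop 1: in=⊤ → 1 (no change)
  #12 pop 6: in=⊤ → ⊤ (no change)

Fixpoint:
  val[0] = ⊤
  val[1] = 1
  val[2] = 2
  val[3] = ⊤
  val[4] = 3
  val[5] = ⊤
  val[6] = ⊤
  val[7] = ⊤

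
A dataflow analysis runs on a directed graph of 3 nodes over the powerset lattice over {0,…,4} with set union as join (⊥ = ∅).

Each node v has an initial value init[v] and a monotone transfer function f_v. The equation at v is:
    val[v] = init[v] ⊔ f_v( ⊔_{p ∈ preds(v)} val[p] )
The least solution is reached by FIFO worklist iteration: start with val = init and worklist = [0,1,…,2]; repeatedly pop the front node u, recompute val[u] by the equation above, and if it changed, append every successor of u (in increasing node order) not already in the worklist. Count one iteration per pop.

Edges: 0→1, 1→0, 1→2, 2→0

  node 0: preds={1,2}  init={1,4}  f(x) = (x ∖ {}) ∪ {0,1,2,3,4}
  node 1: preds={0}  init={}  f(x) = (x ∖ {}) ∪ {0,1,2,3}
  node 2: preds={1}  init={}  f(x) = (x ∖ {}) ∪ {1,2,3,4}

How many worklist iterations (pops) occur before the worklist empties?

4

Worklist (4 pops):
  #1 pop 0: in={} → {0,1,2,3,4} (was {1,4}); enqueue []
  #2 pop 1: in={0,1,2,3,4} → {0,1,2,3,4} (was {}); enqueue [0]
  #3 pop 2: in={0,1,2,3,4} → {0,1,2,3,4} (was {}); enqueue []
  #4 pop 0: in={0,1,2,3,4} → {0,1,2,3,4} (no change)

Fixpoint:
  val[0] = {0,1,2,3,4}
  val[1] = {0,1,2,3,4}
  val[2] = {0,1,2,3,4}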